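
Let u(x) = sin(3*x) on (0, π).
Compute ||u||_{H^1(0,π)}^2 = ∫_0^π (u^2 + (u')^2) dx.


||u||_{H^1(0,π)}^2 = 5*π

u'(x) = 3*cos(3*x).
Expand u² and (u')² and integrate term by term on (0, π), using: for integers n ≥ 1, ∫_0^π sin²(nx) dx = ∫_0^π cos²(nx) dx = π/2; for n ≠ n', ∫_0^π sin(nx)sin(n'x) dx = ∫_0^π cos(nx)cos(n'x) dx = 0; and by product-to-sum, ∫_0^π sin(nx)cos(n'x) dx = ½∫_0^π [sin((n+n')x) + sin((n−n')x)] dx, which is 0 when n+n' is even and 2n/(n²−n'²) when n+n' is odd (it need not vanish on (0, π)).
  u² squared terms: (1)²·∫sin(3x)² dx = 1·π/2 = π/2.
  So ∫_0^π u² dx = π/2.
  (u')² squared terms: (3)²·∫cos(3x)² dx = 9·π/2 = 9*π/2.
  So ∫_0^π (u')² dx = 9*π/2.
||u||_{H^1}^2 = (π/2) + (9*π/2) = 5*π.


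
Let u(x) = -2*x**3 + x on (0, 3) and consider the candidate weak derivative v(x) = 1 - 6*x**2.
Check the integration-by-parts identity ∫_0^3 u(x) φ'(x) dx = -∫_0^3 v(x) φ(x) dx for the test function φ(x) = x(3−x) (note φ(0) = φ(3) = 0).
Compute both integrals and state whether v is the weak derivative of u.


LHS = 342/5, RHS = 342/5. Yes, v = u' weakly.

u(x) = -2*x**3 + x, classical derivative u'(x) = 1 - 6*x**2.
φ(x) = x(3−x), so φ'(x) = 3 - 2*x.
Note φ(0) = φ(3) = 0, so the boundary term u·φ vanishes.
LHS = ∫_0^3 u(x) φ'(x) dx = ∫_0^3 (4*x^4 - 6*x^3 - 2*x^2 + 3*x) dx. Term by term:
  ∫_0^3 4*x^4 dx = 972/5;  ∫_0^3 -6*x^3 dx = -243/2;  ∫_0^3 -2*x^2 dx = -18;
  ∫_0^3 3*x dx = 27/2.
Sum: 972/5 − 243/2 − 18 + 27/2 = 342/5.
So LHS = 342/5.
∫_0^3 v(x) φ(x) dx = ∫_0^3 (6*x^4 - 18*x^3 - x^2 + 3*x) dx. Term by term:
  ∫_0^3 6*x^4 dx = 1458/5;  ∫_0^3 -18*x^3 dx = -729/2;  ∫_0^3 -x^2 dx = -9;
  ∫_0^3 3*x dx = 27/2.
Sum: 1458/5 − 729/2 − 9 + 27/2 = -342/5.
So RHS = -∫_0^3 v(x) φ(x) dx = 342/5.
LHS = RHS, so the identity holds for this test φ.
Moreover u is smooth here and v(x) = u'(x) = 1 - 6*x**2 pointwise, so the identity holds for every test function. Hence v is the weak derivative of u.


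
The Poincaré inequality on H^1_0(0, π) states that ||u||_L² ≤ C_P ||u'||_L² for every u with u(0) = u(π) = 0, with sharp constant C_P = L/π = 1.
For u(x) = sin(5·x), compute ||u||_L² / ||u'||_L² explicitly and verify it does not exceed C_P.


||u||_L² / ||u'||_L² = 1/5 < C_P = 1.

u(x) = sin(5·x), so u'(x) = 5*cos(5*x).
Writing u(x) = A·sin(kπx/L) with A = 1 and k = 5, use ∫_0^L sin²(kπx/L) dx = L/2 and ∫_0^L cos²(kπx/L) dx = L/2.
u² = 1·sin²(5·x) and (u')² = 25·cos²(5·x), and each of sin², cos² integrates to L/2 = π/2 over (0, π).
∫_0^π u² dx = π/2, so ||u||_L² = sqrt(2)*sqrt(π)/2.
∫_0^π (u')² dx = 25*π/2, so ||u'||_L² = 5*sqrt(2)*sqrt(π)/2.
Ratio ||u||_L² / ||u'||_L² = 1/5.
Sharp Poincaré constant on H^1_0(0, π) is C_P = L/π = 1, achieved by sin(x).
This is the k = 5 harmonic; the ratio L/(kπ) is strictly less than C_P = L/π, consistent with the sharp inequality ||u||_L² ≤ C_P ||u'||_L².


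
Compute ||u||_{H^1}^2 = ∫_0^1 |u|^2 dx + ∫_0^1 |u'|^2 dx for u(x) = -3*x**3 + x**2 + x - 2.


||u||_{H^1}^2 = 1957/210

The H^1 norm (squared) on an interval (0, L) is
  ||u||_{H^1}^2 = ∫_0^L u(x)^2 dx + ∫_0^L u'(x)^2 dx.
Compute u'(x) = -9*x**2 + 2*x + 1.
Then u(x)^2 = 9*x**6 - 6*x**5 - 5*x**4 + 14*x**3 - 3*x**2 - 4*x + 4 and u'(x)^2 = 81*x**4 - 36*x**3 - 14*x**2 + 4*x + 1.
Integrate each monomial from 0 to 1 using ∫_0^1 c·x^n dx = c·1^(n+1)/(n+1):
  ∫_0^1 u(x)^2 dx = ∫_0^1 (9*x^6 - 6*x^5 - 5*x^4 + 14*x^3 - 3*x^2 - 4*x + 4) dx. Term by term:
    ∫_0^1 9*x^6 dx = 9/7;  ∫_0^1 -6*x^5 dx = -1;  ∫_0^1 -5*x^4 dx = -1;
    ∫_0^1 14*x^3 dx = 7/2;  ∫_0^1 -3*x^2 dx = -1;  ∫_0^1 -4*x dx = -2;
    ∫_0^1 4 dx = 4.
  Sum: 9/7 − 1 − 1 + 7/2 − 1 − 2 + 4 = 53/14.
  ∫_0^1 u'(x)^2 dx = ∫_0^1 (81*x^4 - 36*x^3 - 14*x^2 + 4*x + 1) dx. Term by term:
    ∫_0^1 81*x^4 dx = 81/5;  ∫_0^1 -36*x^3 dx = -9;  ∫_0^1 -14*x^2 dx = -14/3;
    ∫_0^1 4*x dx = 2;  ∫_0^1 1 dx = 1.
  Sum: 81/5 − 9 − 14/3 + 2 + 1 = 83/15.
Adding: ||u||_{H^1}^2 = 53/14 + 83/15 = 1957/210.


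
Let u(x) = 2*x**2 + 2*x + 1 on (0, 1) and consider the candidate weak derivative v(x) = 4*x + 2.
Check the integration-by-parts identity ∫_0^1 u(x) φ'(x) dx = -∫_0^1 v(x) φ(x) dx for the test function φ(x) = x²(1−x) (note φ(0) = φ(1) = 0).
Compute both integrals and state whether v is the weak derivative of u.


LHS = -11/30, RHS = -11/30. Yes, v = u' weakly.

u(x) = 2*x**2 + 2*x + 1, classical derivative u'(x) = 4*x + 2.
φ(x) = x²(1−x), so φ'(x) = x*(2 - 3*x).
Note φ(0) = φ(1) = 0, so the boundary term u·φ vanishes.
LHS = ∫_0^1 u(x) φ'(x) dx = ∫_0^1 (-6*x^4 - 2*x^3 + x^2 + 2*x) dx. Term by term:
  ∫_0^1 -6*x^4 dx = -6/5;  ∫_0^1 -2*x^3 dx = -1/2;  ∫_0^1 x^2 dx = 1/3;
  ∫_0^1 2*x dx = 1.
Sum: -6/5 − 1/2 + 1/3 + 1 = -11/30.
So LHS = -11/30.
∫_0^1 v(x) φ(x) dx = ∫_0^1 (-4*x^4 + 2*x^3 + 2*x^2) dx. Term by term:
  ∫_0^1 -4*x^4 dx = -4/5;  ∫_0^1 2*x^3 dx = 1/2;  ∫_0^1 2*x^2 dx = 2/3.
Sum: -4/5 + 1/2 + 2/3 = 11/30.
So RHS = -∫_0^1 v(x) φ(x) dx = -11/30.
LHS = RHS, so the identity holds for this test φ.
Moreover u is smooth here and v(x) = u'(x) = 4*x + 2 pointwise, so the identity holds for every test function. Hence v is the weak derivative of u.


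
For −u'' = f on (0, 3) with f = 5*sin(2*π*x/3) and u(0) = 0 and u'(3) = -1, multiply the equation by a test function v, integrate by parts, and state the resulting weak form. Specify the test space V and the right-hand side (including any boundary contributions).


V = {v ∈ H^1(0, 3) : v(0) = 0} (test functions vanish at x = 0 where u is specified); weak form: ∫_0^3 u'v' dx = ∫_0^3 (5*sin(2*π*x/3)) v dx − v(3) for all v ∈ V.

Multiply both sides by a test function v and integrate from 0 to 3:
  ∫_0^3 −u''(x) v(x) dx = ∫_0^3 f(x) v(x) dx.
Integrate the LHS by parts once:
  ∫_0^3 −u'' v dx = −[u'(x) v(x)]_0^3 + ∫_0^3 u'(x) v'(x) dx.
Thus ∫_0^3 u'(x) v'(x) dx = ∫_0^3 f(x) v(x) dx + [u'(x) v(x)]_0^3.
Choose V so that boundary terms are either known or forced to vanish.
Mixed BC: u(0) = 0 (Dirichlet) and u'(3) = -1 (Neumann). Define V = {v ∈ H^1(0, 3) : v(0) = 0}. Then [u' v]_0^3 = u'(3)·v(3) − u'(0)·0 = − v(3).
Weak formulation: find u (satisfying any essential BC) such that ∫_0^3 u'(x) v'(x) dx = ∫_0^3 f v dx − v(3) for all v ∈ V (Dirichlet at 0 absorbed into V; Neumann datum at x = 3 contributes the boundary term).
Substituting f(x) = 5*sin(2*π*x/3), the right-hand side is ∫_0^3 (5*sin(2*π*x/3)) v dx − v(3).


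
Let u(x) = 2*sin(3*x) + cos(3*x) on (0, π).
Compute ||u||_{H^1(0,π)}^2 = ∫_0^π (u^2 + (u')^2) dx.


||u||_{H^1(0,π)}^2 = 25*π

u'(x) = -3*sin(3*x) + 6*cos(3*x).
Expand u² and (u')² and integrate term by term on (0, π), using: for integers n ≥ 1, ∫_0^π sin²(nx) dx = ∫_0^π cos²(nx) dx = π/2; for n ≠ n', ∫_0^π sin(nx)sin(n'x) dx = ∫_0^π cos(nx)cos(n'x) dx = 0; and by product-to-sum, ∫_0^π sin(nx)cos(n'x) dx = ½∫_0^π [sin((n+n')x) + sin((n−n')x)] dx, which is 0 when n+n' is even and 2n/(n²−n'²) when n+n' is odd (it need not vanish on (0, π)).
  u² squared terms: (2)²·∫sin(3x)² dx = 4·π/2 = 2*π;  (1)²·∫cos(3x)² dx = 1·π/2 = π/2.
  u² cross terms: 2·(2)·(1)·∫sin(3x)·cos(3x) dx = 4·(0) = 0.
  So ∫_0^π u² dx = 2*π + π/2 + 0 = 5*π/2.
  (u')² squared terms: (-3)²·∫sin(3x)² dx = 9·π/2 = 9*π/2;  (6)²·∫cos(3x)² dx = 36·π/2 = 18*π.
  (u')² cross terms: 2·(-3)·(6)·∫sin(3x)·cos(3x) dx = -36·(0) = 0.
  So ∫_0^π (u')² dx = 9*π/2 + 18*π + 0 = 45*π/2.
||u||_{H^1}^2 = (5*π/2) + (45*π/2) = 25*π.


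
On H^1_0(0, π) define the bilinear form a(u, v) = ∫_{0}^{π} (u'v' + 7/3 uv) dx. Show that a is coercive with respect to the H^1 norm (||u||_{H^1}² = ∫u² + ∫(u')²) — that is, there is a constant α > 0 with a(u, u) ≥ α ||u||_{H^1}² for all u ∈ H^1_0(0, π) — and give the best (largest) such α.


α = 1

Coercivity of a(·,·) on H^1_0(0, π) means a(u, u) ≥ α ||u||_{H^1}² for every u ∈ H^1_0.
The interval has length L = π, and Poincaré/coercivity depend only on L. Here a(u, u) = ∫(u')² + (7/3)·∫u².
Here c = 7/3 ≥ 1, so a(u,u) = ∫(u')² + c∫u² ≥ ∫(u')² + ∫u² = ||u||_{H^1}², i.e. α = 1 works. No larger α is possible: a(u,u) ≥ α||u||_{H^1}² means (1−α)∫(u')² ≥ (α−c)∫u², and for the modes u_n = sin(nπ(x−x₀)/L) (x₀ the left endpoint) one has ∫u_n²/∫(u_n')² = (L/(nπ))² → 0, so a(u_n,u_n)/||u_n||_{H^1}² → 1. Hence the optimal constant is α = 1.
Therefore α = 1.


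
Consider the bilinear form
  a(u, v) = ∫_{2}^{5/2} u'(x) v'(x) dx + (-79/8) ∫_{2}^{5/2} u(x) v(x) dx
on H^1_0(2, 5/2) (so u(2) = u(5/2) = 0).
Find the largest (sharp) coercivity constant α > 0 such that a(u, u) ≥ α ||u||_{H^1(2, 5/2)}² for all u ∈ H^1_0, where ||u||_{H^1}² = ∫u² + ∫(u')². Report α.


α = (-79 + 32*π^2)/(8*(1 + 4*π^2))

Coercivity of a(·,·) on H^1_0(2, 5/2) means a(u, u) ≥ α ||u||_{H^1}² for every u ∈ H^1_0.
The interval has length L = 1/2, and Poincaré/coercivity depend only on L. Here a(u, u) = ∫(u')² + (-79/8)·∫u².
Here c = -79/8 < 0 with |c| < (π/L)² = 4*π^2, so coercivity still holds. The condition a(u,u) ≥ α||u||_{H^1}² reads (1−α)∫(u')² ≥ (α−c)∫u². Any admissible α is ≤ 1 (rapidly oscillating u have ∫u²/∫(u')² → 0), and α = 1 would force 0 ≥ (1−c)∫u², impossible since c < 1; so 1−α > 0. By the sharp Poincaré inequality on H^1_0 of an interval of length L, ∫(u')² ≥ (π/L)²∫u² with equality for the first sine mode sin(π(x−x₀)/L) (x₀ the left endpoint), so the inequality holds for all u iff (1−α)(π/L)² ≥ α − c, i.e. α ≤ ((π/L)² + c)/((π/L)² + 1) = (1 + c(L/π)²)/(1 + (L/π)²). (Direct route, valid since c ≤ 0: Poincaré gives c∫u² ≥ c(L/π)²∫(u')², so a(u,u) ≥ (1 + c(L/π)²)∫(u')², while ||u||_{H^1}² ≤ (1 + (L/π)²)∫(u')²; dividing yields the same α.) With (π/L)² = 4*π^2 and c = -79/8, the largest admissible constant is α = ((π/L)² + c)/((π/L)² + 1).
Simplifying, α = (-79 + 32*π^2)/(8*(1 + 4*π^2)).


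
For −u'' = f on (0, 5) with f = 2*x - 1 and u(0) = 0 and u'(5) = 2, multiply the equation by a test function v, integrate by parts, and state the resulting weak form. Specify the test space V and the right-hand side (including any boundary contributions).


V = {v ∈ H^1(0, 5) : v(0) = 0} (test functions vanish at x = 0 where u is specified); weak form: ∫_0^5 u'v' dx = ∫_0^5 (2*x - 1) v dx + 2·v(5) for all v ∈ V.

Multiply both sides by a test function v and integrate from 0 to 5:
  ∫_0^5 −u''(x) v(x) dx = ∫_0^5 f(x) v(x) dx.
Integrate the LHS by parts once:
  ∫_0^5 −u'' v dx = −[u'(x) v(x)]_0^5 + ∫_0^5 u'(x) v'(x) dx.
Thus ∫_0^5 u'(x) v'(x) dx = ∫_0^5 f(x) v(x) dx + [u'(x) v(x)]_0^5.
Choose V so that boundary terms are either known or forced to vanish.
Mixed BC: u(0) = 0 (Dirichlet) and u'(5) = 2 (Neumann). Define V = {v ∈ H^1(0, 5) : v(0) = 0}. Then [u' v]_0^5 = u'(5)·v(5) − u'(0)·0 = 2·v(5).
Weak formulation: find u (satisfying any essential BC) such that ∫_0^5 u'(x) v'(x) dx = ∫_0^5 f v dx + 2·v(5) for all v ∈ V (Dirichlet at 0 absorbed into V; Neumann datum at x = 5 contributes the boundary term).
Substituting f(x) = 2*x - 1, the right-hand side is ∫_0^5 (2*x - 1) v dx + 2·v(5).


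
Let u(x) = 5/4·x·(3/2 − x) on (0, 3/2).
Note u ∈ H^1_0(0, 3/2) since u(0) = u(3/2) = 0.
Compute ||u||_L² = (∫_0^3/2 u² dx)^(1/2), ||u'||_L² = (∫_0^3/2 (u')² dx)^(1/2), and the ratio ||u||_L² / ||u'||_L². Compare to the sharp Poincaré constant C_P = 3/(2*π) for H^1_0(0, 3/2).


||u||_L² / ||u'||_L² = 3*sqrt(10)/20 < C_P = 3/(2*π).

u(x) = 5/4·x·(3/2 − x), so u'(x) = 15/8 - 5*x/2.
u(x) = 5/4·x·(3/2 − x) vanishes at x = 0 and x = 3/2, so u ∈ H^1_0(0, 3/2). Differentiate via the product rule and integrate the resulting polynomials term by term.
  ∫_0^3/2 u² dx = ∫_0^3/2 (25*x^4/16 - 75*x^3/16 + 225*x^2/64) dx. Term by term:
    ∫_0^3/2 25*x^4/16 dx = 1215/512;  ∫_0^3/2 -75*x^3/16 dx = -6075/1024;  ∫_0^3/2 225*x^2/64 dx = 2025/512.
  Sum: 1215/512 − 6075/1024 + 2025/512 = 405/1024.
  ∫_0^3/2 (u')² dx = ∫_0^3/2 (25*x^2/4 - 75*x/8 + 225/64) dx. Term by term:
    ∫_0^3/2 25*x^2/4 dx = 225/32;  ∫_0^3/2 -75*x/8 dx = -675/64;  ∫_0^3/2 225/64 dx = 675/128.
  Sum: 225/32 − 675/64 + 675/128 = 225/128.
∫_0^3/2 u² dx = 405/1024, so ||u||_L² = 9*sqrt(5)/32.
∫_0^3/2 (u')² dx = 225/128, so ||u'||_L² = 15*sqrt(2)/16.
Ratio ||u||_L² / ||u'||_L² = 3*sqrt(10)/20.
Sharp Poincaré constant on H^1_0(0, 3/2) is C_P = L/π = 3/(2*π), achieved by sin(2*π/3·x).
A polynomial bump cannot attain the sharp Poincaré constant (only the first sine eigenfunction does), so the ratio is strictly less than C_P, consistent with ||u||_L² ≤ C_P ||u'||_L².


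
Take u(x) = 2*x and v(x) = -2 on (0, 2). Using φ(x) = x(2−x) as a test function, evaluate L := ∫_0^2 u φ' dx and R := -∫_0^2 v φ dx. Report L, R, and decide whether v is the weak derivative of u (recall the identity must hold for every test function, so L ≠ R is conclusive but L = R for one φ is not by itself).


LHS = -8/3, RHS = 8/3. No, v is not the weak derivative of u.

u(x) = 2*x, classical derivative u'(x) = 2.
φ(x) = x(2−x), so φ'(x) = 2 - 2*x.
Note φ(0) = φ(2) = 0, so the boundary term u·φ vanishes.
LHS = ∫_0^2 u(x) φ'(x) dx = ∫_0^2 (-4*x^2 + 4*x) dx. Term by term:
  ∫_0^2 -4*x^2 dx = -32/3;  ∫_0^2 4*x dx = 8.
Sum: -32/3 + 8 = -8/3.
So LHS = -8/3.
∫_0^2 v(x) φ(x) dx = ∫_0^2 (2*x^2 - 4*x) dx. Term by term:
  ∫_0^2 2*x^2 dx = 16/3;  ∫_0^2 -4*x dx = -8.
Sum: 16/3 − 8 = -8/3.
So RHS = -∫_0^2 v(x) φ(x) dx = 8/3.
LHS − RHS = -16/3 ≠ 0, so the identity fails.
(For a valid weak derivative the identity must hold for EVERY test function, in particular this one. The failure shows v is NOT the weak derivative of u.)
Correct weak derivative would be u'(x) = 2.


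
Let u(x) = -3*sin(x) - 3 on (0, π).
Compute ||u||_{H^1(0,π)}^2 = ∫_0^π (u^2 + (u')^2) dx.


||u||_{H^1(0,π)}^2 = 36 + 18*π

u'(x) = -3*cos(x).
Expand u² and (u')² and integrate term by term on (0, π), using: for integers n ≥ 1, ∫_0^π sin²(nx) dx = ∫_0^π cos²(nx) dx = π/2; for n ≠ n', ∫_0^π sin(nx)sin(n'x) dx = ∫_0^π cos(nx)cos(n'x) dx = 0; and by product-to-sum, ∫_0^π sin(nx)cos(n'x) dx = ½∫_0^π [sin((n+n')x) + sin((n−n')x)] dx, which is 0 when n+n' is even and 2n/(n²−n'²) when n+n' is odd (it need not vanish on (0, π)). For the constant mode: ∫_0^π 1 dx = π, ∫_0^π cos(nx) dx = 0, ∫_0^π sin(nx) dx = (1−(−1)^n)/n.
  u² squared terms: (-3)²·∫1 dx = 9·π = 9*π;  (-3)²·∫sin(x)² dx = 9·π/2 = 9*π/2.
  u² cross terms: 2·(-3)·(-3)·∫1·sin(x) dx = 18·(2) = 36.
  So ∫_0^π u² dx = 9*π + 9*π/2 + 36 = 36 + 27*π/2.
  (u')² squared terms: (-3)²·∫cos(x)² dx = 9·π/2 = 9*π/2.
  So ∫_0^π (u')² dx = 9*π/2.
||u||_{H^1}^2 = (36 + 27*π/2) + (9*π/2) = 36 + 18*π.


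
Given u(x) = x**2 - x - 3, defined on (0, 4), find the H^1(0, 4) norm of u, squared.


||u||_{H^1}^2 = 1672/15

The H^1 norm (squared) on an interval (0, L) is
  ||u||_{H^1}^2 = ∫_0^L u(x)^2 dx + ∫_0^L u'(x)^2 dx.
Compute u'(x) = 2*x - 1.
Then u(x)^2 = x**4 - 2*x**3 - 5*x**2 + 6*x + 9 and u'(x)^2 = 4*x**2 - 4*x + 1.
Integrate each monomial from 0 to 4 using ∫_0^4 c·x^n dx = c·4^(n+1)/(n+1):
  ∫_0^4 u(x)^2 dx = ∫_0^4 (x^4 - 2*x^3 - 5*x^2 + 6*x + 9) dx. Term by term:
    ∫_0^4 x^4 dx = 1024/5;  ∫_0^4 -2*x^3 dx = -128;  ∫_0^4 -5*x^2 dx = -320/3;
    ∫_0^4 6*x dx = 48;  ∫_0^4 9 dx = 36.
  Sum: 1024/5 − 128 − 320/3 + 48 + 36 = 812/15.
  ∫_0^4 u'(x)^2 dx = ∫_0^4 (4*x^2 - 4*x + 1) dx. Term by term:
    ∫_0^4 4*x^2 dx = 256/3;  ∫_0^4 -4*x dx = -32;  ∫_0^4 1 dx = 4.
  Sum: 256/3 − 32 + 4 = 172/3.
Adding: ||u||_{H^1}^2 = 812/15 + 172/3 = 1672/15.


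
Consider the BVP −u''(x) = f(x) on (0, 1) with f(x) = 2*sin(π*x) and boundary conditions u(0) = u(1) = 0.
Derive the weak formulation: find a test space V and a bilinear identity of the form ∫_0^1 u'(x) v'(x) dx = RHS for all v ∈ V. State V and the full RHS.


V = H^1_0(0, 1) (so v(0) = v(1) = 0); weak form: ∫_0^1 u'v' dx = ∫_0^1 (2*sin(π*x)) v dx for all v ∈ V.

Multiply both sides by a test function v and integrate from 0 to 1:
  ∫_0^1 −u''(x) v(x) dx = ∫_0^1 f(x) v(x) dx.
Integrate the LHS by parts once:
  ∫_0^1 −u'' v dx = −[u'(x) v(x)]_0^1 + ∫_0^1 u'(x) v'(x) dx.
Thus ∫_0^1 u'(x) v'(x) dx = ∫_0^1 f(x) v(x) dx + [u'(x) v(x)]_0^1.
Choose V so that boundary terms are either known or forced to vanish.
u is Dirichlet: u(0) = u(1) = 0. Let V = H^1_0(0, 1); then v(0) = v(1) = 0, and [u' v]_0^1 = 0.
Weak formulation: find u (satisfying any essential BC) such that ∫_0^1 u'(x) v'(x) dx = ∫_0^1 f v dx for all v ∈ V.
Substituting f(x) = 2*sin(π*x), the right-hand side is ∫_0^1 (2*sin(π*x)) v dx.


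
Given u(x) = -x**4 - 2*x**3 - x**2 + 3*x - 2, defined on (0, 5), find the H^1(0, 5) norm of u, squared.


||u||_{H^1}^2 = 50719070/63

The H^1 norm (squared) on an interval (0, L) is
  ||u||_{H^1}^2 = ∫_0^L u(x)^2 dx + ∫_0^L u'(x)^2 dx.
Compute u'(x) = -4*x**3 - 6*x**2 - 2*x + 3.
Then u(x)^2 = x**8 + 4*x**7 + 6*x**6 - 2*x**5 - 7*x**4 + 2*x**3 + 13*x**2 - 12*x + 4 and u'(x)^2 = 16*x**6 + 48*x**5 + 52*x**4 - 32*x**2 - 12*x + 9.
Integrate each monomial from 0 to 5 using ∫_0^5 c·x^n dx = c·5^(n+1)/(n+1):
  ∫_0^5 u(x)^2 dx = ∫_0^5 (x^8 + 4*x^7 + 6*x^6 - 2*x^5 - 7*x^4 + 2*x^3 + 13*x^2 - 12*x + 4) dx. Term by term:
    ∫_0^5 x^8 dx = 1953125/9;  ∫_0^5 4*x^7 dx = 390625/2;  ∫_0^5 6*x^6 dx = 468750/7;
    ∫_0^5 -2*x^5 dx = -15625/3;  ∫_0^5 -7*x^4 dx = -4375;  ∫_0^5 2*x^3 dx = 625/2;
    ∫_0^5 13*x^2 dx = 1625/3;  ∫_0^5 -12*x dx = -150;  ∫_0^5 4 dx = 20.
  Sum: 1953125/9 + 390625/2 + 468750/7 − 15625/3 − 4375 + 625/2 + 1625/3 − 150 + 20 = 29637185/63.
  ∫_0^5 u'(x)^2 dx = ∫_0^5 (16*x^6 + 48*x^5 + 52*x^4 - 32*x^2 - 12*x + 9) dx. Term by term:
    ∫_0^5 16*x^6 dx = 1250000/7;  ∫_0^5 48*x^5 dx = 125000;  ∫_0^5 52*x^4 dx = 32500;
    ∫_0^5 -32*x^2 dx = -4000/3;  ∫_0^5 -12*x dx = -150;  ∫_0^5 9 dx = 45.
  Sum: 1250000/7 + 125000 + 32500 − 4000/3 − 150 + 45 = 7027295/21.
Adding: ||u||_{H^1}^2 = 29637185/63 + 7027295/21 = 50719070/63.


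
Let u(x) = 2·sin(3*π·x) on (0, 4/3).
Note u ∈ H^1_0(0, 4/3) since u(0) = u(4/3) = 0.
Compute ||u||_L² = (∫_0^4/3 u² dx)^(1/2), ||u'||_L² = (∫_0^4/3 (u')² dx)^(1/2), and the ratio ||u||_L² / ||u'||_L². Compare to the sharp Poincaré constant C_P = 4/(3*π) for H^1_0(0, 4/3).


||u||_L² / ||u'||_L² = 1/(3*π) < C_P = 4/(3*π).

u(x) = 2·sin(3*π·x), so u'(x) = 6*π*cos(3*π*x).
Writing u(x) = A·sin(kπx/L) with A = 2 and k = 4, use ∫_0^L sin²(kπx/L) dx = L/2 and ∫_0^L cos²(kπx/L) dx = L/2.
u² = 4·sin²(3*π·x) and (u')² = 36*π^2·cos²(3*π·x), and each of sin², cos² integrates to L/2 = 2/3 over (0, 4/3).
∫_0^4/3 u² dx = 8/3, so ||u||_L² = 2*sqrt(6)/3.
∫_0^4/3 (u')² dx = 24*π^2, so ||u'||_L² = 2*sqrt(6)*π.
Ratio ||u||_L² / ||u'||_L² = 1/(3*π).
Sharp Poincaré constant on H^1_0(0, 4/3) is C_P = L/π = 4/(3*π), achieved by sin(3*π/4·x).
This is the k = 4 harmonic; the ratio L/(kπ) is strictly less than C_P = L/π, consistent with the sharp inequality ||u||_L² ≤ C_P ||u'||_L².


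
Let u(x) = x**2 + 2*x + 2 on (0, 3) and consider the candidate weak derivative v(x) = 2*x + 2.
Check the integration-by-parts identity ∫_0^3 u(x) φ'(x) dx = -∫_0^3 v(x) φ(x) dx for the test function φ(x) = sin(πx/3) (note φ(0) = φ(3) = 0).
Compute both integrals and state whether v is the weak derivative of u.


LHS = -30/π, RHS = -30/π. Yes, v = u' weakly.

u(x) = x**2 + 2*x + 2, classical derivative u'(x) = 2*x + 2.
φ(x) = sin(πx/3), so φ'(x) = π*cos(π*x/3)/3.
Note φ(0) = φ(3) = 0, so the boundary term u·φ vanishes.
LHS = ∫_0^3 u(x) φ'(x) dx = ∫_0^3 (π*x^2*cos(π*x/3)/3 + 2*π*x*cos(π*x/3)/3 + 2*π*cos(π*x/3)/3) dx. Term by term:
  ∫_0^3 2*π*cos(π*x/3)/3 dx = 0;  ∫_0^3 π*x^2*cos(π*x/3)/3 dx = -18/π;  ∫_0^3 2*π*x*cos(π*x/3)/3 dx = -12/π.
Sum: 0 − 18/π − 12/π = -30/π.
So LHS = -30/π.
∫_0^3 v(x) φ(x) dx = ∫_0^3 (2*x*sin(π*x/3) + 2*sin(π*x/3)) dx. Term by term:
  ∫_0^3 2*sin(π*x/3) dx = 12/π;  ∫_0^3 2*x*sin(π*x/3) dx = 18/π.
Sum: 12/π + 18/π = 30/π.
So RHS = -∫_0^3 v(x) φ(x) dx = -30/π.
LHS = RHS, so the identity holds for this test φ.
Moreover u is smooth here and v(x) = u'(x) = 2*x + 2 pointwise, so the identity holds for every test function. Hence v is the weak derivative of u.


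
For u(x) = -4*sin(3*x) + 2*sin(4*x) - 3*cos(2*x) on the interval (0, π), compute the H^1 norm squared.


||u||_{H^1(0,π)}^2 = 144 + 273*π/2

u'(x) = 6*sin(2*x) - 12*cos(3*x) + 8*cos(4*x).
Expand u² and (u')² and integrate term by term on (0, π), using: for integers n ≥ 1, ∫_0^π sin²(nx) dx = ∫_0^π cos²(nx) dx = π/2; for n ≠ n', ∫_0^π sin(nx)sin(n'x) dx = ∫_0^π cos(nx)cos(n'x) dx = 0; and by product-to-sum, ∫_0^π sin(nx)cos(n'x) dx = ½∫_0^π [sin((n+n')x) + sin((n−n')x)] dx, which is 0 when n+n' is even and 2n/(n²−n'²) when n+n' is odd (it need not vanish on (0, π)).
  u² squared terms: (-4)²·∫sin(3x)² dx = 16·π/2 = 8*π;  (-3)²·∫cos(2x)² dx = 9·π/2 = 9*π/2;  (2)²·∫sin(4x)² dx = 4·π/2 = 2*π.
  u² cross terms: 2·(-4)·(-3)·∫sin(3x)·cos(2x) dx = 24·(6/5) = 144/5;  2·(-4)·(2)·∫sin(3x)·sin(4x) dx = -16·(0) = 0;  2·(-3)·(2)·∫cos(2x)·sin(4x) dx = -12·(0) = 0.
  So ∫_0^π u² dx = 8*π + 9*π/2 + 2*π + 144/5 + 0 + 0 = 144/5 + 29*π/2.
  (u')² squared terms: (-12)²·∫cos(3x)² dx = 144·π/2 = 72*π;  (6)²·∫sin(2x)² dx = 36·π/2 = 18*π;  (8)²·∫cos(4x)² dx = 64·π/2 = 32*π.
  (u')² cross terms: 2·(-12)·(6)·∫cos(3x)·sin(2x) dx = -144·(-4/5) = 576/5;  2·(-12)·(8)·∫cos(3x)·cos(4x) dx = -192·(0) = 0;  2·(6)·(8)·∫sin(2x)·cos(4x) dx = 96·(0) = 0.
  So ∫_0^π (u')² dx = 72*π + 18*π + 32*π + 576/5 + 0 + 0 = 576/5 + 122*π.
||u||_{H^1}^2 = (144/5 + 29*π/2) + (576/5 + 122*π) = 144 + 273*π/2.


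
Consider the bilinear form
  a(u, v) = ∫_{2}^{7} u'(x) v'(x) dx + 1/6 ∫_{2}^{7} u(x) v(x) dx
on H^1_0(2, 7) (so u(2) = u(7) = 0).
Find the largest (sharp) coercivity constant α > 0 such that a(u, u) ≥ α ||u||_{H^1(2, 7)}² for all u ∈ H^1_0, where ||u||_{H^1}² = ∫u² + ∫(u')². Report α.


α = (25/6 + π^2)/(π^2 + 25)

Coercivity of a(·,·) on H^1_0(2, 7) means a(u, u) ≥ α ||u||_{H^1}² for every u ∈ H^1_0.
The interval has length L = 5, and Poincaré/coercivity depend only on L. Here a(u, u) = ∫(u')² + (1/6)·∫u².
Here 0 < c = 1/6 < 1. The condition a(u,u) ≥ α||u||_{H^1}² reads (1−α)∫(u')² ≥ (α−c)∫u². Any admissible α is ≤ 1 (rapidly oscillating u have ∫u²/∫(u')² → 0), and α = 1 would force 0 ≥ (1−c)∫u², impossible since c < 1; so 1−α > 0. By the sharp Poincaré inequality on H^1_0 of an interval of length L, ∫(u')² ≥ (π/L)²∫u² with equality for the first sine mode sin(π(x−x₀)/L) (x₀ the left endpoint), so the inequality holds for all u iff (1−α)(π/L)² ≥ α − c, i.e. α ≤ ((π/L)² + c)/((π/L)² + 1) = (1 + c(L/π)²)/(1 + (L/π)²). With (π/L)² = π^2/25 and c = 1/6, the largest admissible constant is α = ((π/L)² + c)/((π/L)² + 1).
Simplifying, α = (25/6 + π^2)/(π^2 + 25).


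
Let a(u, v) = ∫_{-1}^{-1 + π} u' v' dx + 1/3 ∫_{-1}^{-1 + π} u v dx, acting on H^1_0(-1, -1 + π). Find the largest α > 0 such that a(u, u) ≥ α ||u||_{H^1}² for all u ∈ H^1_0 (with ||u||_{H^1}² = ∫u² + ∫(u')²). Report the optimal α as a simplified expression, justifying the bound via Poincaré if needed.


α = 2/3

Coercivity of a(·,·) on H^1_0(-1, -1 + π) means a(u, u) ≥ α ||u||_{H^1}² for every u ∈ H^1_0.
The interval has length L = π, and Poincaré/coercivity depend only on L. Here a(u, u) = ∫(u')² + (1/3)·∫u².
Here 0 < c = 1/3 < 1. The condition a(u,u) ≥ α||u||_{H^1}² reads (1−α)∫(u')² ≥ (α−c)∫u². Any admissible α is ≤ 1 (rapidly oscillating u have ∫u²/∫(u')² → 0), and α = 1 would force 0 ≥ (1−c)∫u², impossible since c < 1; so 1−α > 0. By the sharp Poincaré inequality on H^1_0 of an interval of length L, ∫(u')² ≥ (π/L)²∫u² with equality for the first sine mode sin(π(x−x₀)/L) (x₀ the left endpoint), so the inequality holds for all u iff (1−α)(π/L)² ≥ α − c, i.e. α ≤ ((π/L)² + c)/((π/L)² + 1) = (1 + c(L/π)²)/(1 + (L/π)²). With (π/L)² = 1 and c = 1/3, the largest admissible constant is α = ((π/L)² + c)/((π/L)² + 1).
Simplifying, α = 2/3.


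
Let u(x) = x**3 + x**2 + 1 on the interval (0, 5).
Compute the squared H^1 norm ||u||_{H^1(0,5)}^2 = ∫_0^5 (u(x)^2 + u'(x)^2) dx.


||u||_{H^1}^2 = 1052585/42

The H^1 norm (squared) on an interval (0, L) is
  ||u||_{H^1}^2 = ∫_0^L u(x)^2 dx + ∫_0^L u'(x)^2 dx.
Compute u'(x) = 3*x**2 + 2*x.
Then u(x)^2 = x**6 + 2*x**5 + x**4 + 2*x**3 + 2*x**2 + 1 and u'(x)^2 = 9*x**4 + 12*x**3 + 4*x**2.
Integrate each monomial from 0 to 5 using ∫_0^5 c·x^n dx = c·5^(n+1)/(n+1):
  ∫_0^5 u(x)^2 dx = ∫_0^5 (x^6 + 2*x^5 + x^4 + 2*x^3 + 2*x^2 + 1) dx. Term by term:
    ∫_0^5 x^6 dx = 78125/7;  ∫_0^5 2*x^5 dx = 15625/3;  ∫_0^5 x^4 dx = 625;
    ∫_0^5 2*x^3 dx = 625/2;  ∫_0^5 2*x^2 dx = 250/3;  ∫_0^5 1 dx = 5.
  Sum: 78125/7 + 15625/3 + 625 + 625/2 + 250/3 + 5 = 730585/42.
  ∫_0^5 u'(x)^2 dx = ∫_0^5 (9*x^4 + 12*x^3 + 4*x^2) dx. Term by term:
    ∫_0^5 9*x^4 dx = 5625;  ∫_0^5 12*x^3 dx = 1875;  ∫_0^5 4*x^2 dx = 500/3.
  Sum: 5625 + 1875 + 500/3 = 23000/3.
Adding: ||u||_{H^1}^2 = 730585/42 + 23000/3 = 1052585/42.


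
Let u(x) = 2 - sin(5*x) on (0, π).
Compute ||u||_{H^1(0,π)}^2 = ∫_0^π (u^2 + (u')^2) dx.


||u||_{H^1(0,π)}^2 = -8/5 + 17*π

u'(x) = -5*cos(5*x).
Expand u² and (u')² and integrate term by term on (0, π), using: for integers n ≥ 1, ∫_0^π sin²(nx) dx = ∫_0^π cos²(nx) dx = π/2; for n ≠ n', ∫_0^π sin(nx)sin(n'x) dx = ∫_0^π cos(nx)cos(n'x) dx = 0; and by product-to-sum, ∫_0^π sin(nx)cos(n'x) dx = ½∫_0^π [sin((n+n')x) + sin((n−n')x)] dx, which is 0 when n+n' is even and 2n/(n²−n'²) when n+n' is odd (it need not vanish on (0, π)). For the constant mode: ∫_0^π 1 dx = π, ∫_0^π cos(nx) dx = 0, ∫_0^π sin(nx) dx = (1−(−1)^n)/n.
  u² squared terms: (2)²·∫1 dx = 4·π = 4*π;  (-1)²·∫sin(5x)² dx = 1·π/2 = π/2.
  u² cross terms: 2·(2)·(-1)·∫1·sin(5x) dx = -4·(2/5) = -8/5.
  So ∫_0^π u² dx = 4*π + π/2 − 8/5 = -8/5 + 9*π/2.
  (u')² squared terms: (-5)²·∫cos(5x)² dx = 25·π/2 = 25*π/2.
  So ∫_0^π (u')² dx = 25*π/2.
||u||_{H^1}^2 = (-8/5 + 9*π/2) + (25*π/2) = -8/5 + 17*π.


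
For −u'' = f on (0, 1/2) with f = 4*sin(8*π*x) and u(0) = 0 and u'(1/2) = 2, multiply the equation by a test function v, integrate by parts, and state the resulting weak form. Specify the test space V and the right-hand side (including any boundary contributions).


V = {v ∈ H^1(0, 1/2) : v(0) = 0} (test functions vanish at x = 0 where u is specified); weak form: ∫_0^1/2 u'v' dx = ∫_0^1/2 (4*sin(8*π*x)) v dx + 2·v(1/2) for all v ∈ V.

Multiply both sides by a test function v and integrate from 0 to 1/2:
  ∫_0^1/2 −u''(x) v(x) dx = ∫_0^1/2 f(x) v(x) dx.
Integrate the LHS by parts once:
  ∫_0^1/2 −u'' v dx = −[u'(x) v(x)]_0^1/2 + ∫_0^1/2 u'(x) v'(x) dx.
Thus ∫_0^1/2 u'(x) v'(x) dx = ∫_0^1/2 f(x) v(x) dx + [u'(x) v(x)]_0^1/2.
Choose V so that boundary terms are either known or forced to vanish.
Mixed BC: u(0) = 0 (Dirichlet) and u'(1/2) = 2 (Neumann). Define V = {v ∈ H^1(0, 1/2) : v(0) = 0}. Then [u' v]_0^1/2 = u'(1/2)·v(1/2) − u'(0)·0 = 2·v(1/2).
Weak formulation: find u (satisfying any essential BC) such that ∫_0^1/2 u'(x) v'(x) dx = ∫_0^1/2 f v dx + 2·v(1/2) for all v ∈ V (Dirichlet at 0 absorbed into V; Neumann datum at x = 1/2 contributes the boundary term).
Substituting f(x) = 4*sin(8*π*x), the right-hand side is ∫_0^1/2 (4*sin(8*π*x)) v dx + 2·v(1/2).


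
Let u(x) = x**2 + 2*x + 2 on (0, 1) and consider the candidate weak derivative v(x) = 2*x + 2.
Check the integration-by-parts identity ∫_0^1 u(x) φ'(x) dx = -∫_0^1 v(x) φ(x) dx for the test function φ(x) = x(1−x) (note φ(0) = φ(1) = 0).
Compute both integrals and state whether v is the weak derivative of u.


LHS = -1/2, RHS = -1/2. Yes, v = u' weakly.

u(x) = x**2 + 2*x + 2, classical derivative u'(x) = 2*x + 2.
φ(x) = x(1−x), so φ'(x) = 1 - 2*x.
Note φ(0) = φ(1) = 0, so the boundary term u·φ vanishes.
LHS = ∫_0^1 u(x) φ'(x) dx = ∫_0^1 (-2*x^3 - 3*x^2 - 2*x + 2) dx. Term by term:
  ∫_0^1 -2*x^3 dx = -1/2;  ∫_0^1 -3*x^2 dx = -1;  ∫_0^1 -2*x dx = -1;
  ∫_0^1 2 dx = 2.
Sum: -1/2 − 1 − 1 + 2 = -1/2.
So LHS = -1/2.
∫_0^1 v(x) φ(x) dx = ∫_0^1 (-2*x^3 + 2*x) dx. Term by term:
  ∫_0^1 -2*x^3 dx = -1/2;  ∫_0^1 2*x dx = 1.
Sum: -1/2 + 1 = 1/2.
So RHS = -∫_0^1 v(x) φ(x) dx = -1/2.
LHS = RHS, so the identity holds for this test φ.
Moreover u is smooth here and v(x) = u'(x) = 2*x + 2 pointwise, so the identity holds for every test function. Hence v is the weak derivative of u.


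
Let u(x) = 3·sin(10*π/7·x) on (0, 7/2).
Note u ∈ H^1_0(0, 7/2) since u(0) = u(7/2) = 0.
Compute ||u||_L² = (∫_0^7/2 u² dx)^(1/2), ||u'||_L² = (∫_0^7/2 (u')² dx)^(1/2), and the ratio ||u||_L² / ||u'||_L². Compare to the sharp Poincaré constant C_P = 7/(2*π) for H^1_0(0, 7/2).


||u||_L² / ||u'||_L² = 7/(10*π) < C_P = 7/(2*π).

u(x) = 3·sin(10*π/7·x), so u'(x) = 30*π*cos(10*π*x/7)/7.
Writing u(x) = A·sin(kπx/L) with A = 3 and k = 5, use ∫_0^L sin²(kπx/L) dx = L/2 and ∫_0^L cos²(kπx/L) dx = L/2.
u² = 9·sin²(10*π/7·x) and (u')² = 900*π^2/49·cos²(10*π/7·x), and each of sin², cos² integrates to L/2 = 7/4 over (0, 7/2).
∫_0^7/2 u² dx = 63/4, so ||u||_L² = 3*sqrt(7)/2.
∫_0^7/2 (u')² dx = 225*π^2/7, so ||u'||_L² = 15*sqrt(7)*π/7.
Ratio ||u||_L² / ||u'||_L² = 7/(10*π).
Sharp Poincaré constant on H^1_0(0, 7/2) is C_P = L/π = 7/(2*π), achieved by sin(2*π/7·x).
This is the k = 5 harmonic; the ratio L/(kπ) is strictly less than C_P = L/π, consistent with the sharp inequality ||u||_L² ≤ C_P ||u'||_L².


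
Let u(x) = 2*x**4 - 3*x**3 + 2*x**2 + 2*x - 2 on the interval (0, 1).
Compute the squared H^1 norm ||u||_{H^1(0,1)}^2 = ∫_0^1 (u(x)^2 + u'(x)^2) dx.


||u||_{H^1}^2 = 6709/630

The H^1 norm (squared) on an interval (0, L) is
  ||u||_{H^1}^2 = ∫_0^L u(x)^2 dx + ∫_0^L u'(x)^2 dx.
Compute u'(x) = 8*x**3 - 9*x**2 + 4*x + 2.
Then u(x)^2 = 4*x**8 - 12*x**7 + 17*x**6 - 4*x**5 - 16*x**4 + 20*x**3 - 4*x**2 - 8*x + 4 and u'(x)^2 = 64*x**6 - 144*x**5 + 145*x**4 - 40*x**3 - 20*x**2 + 16*x + 4.
Integrate each monomial from 0 to 1 using ∫_0^1 c·x^n dx = c·1^(n+1)/(n+1):
  ∫_0^1 u(x)^2 dx = ∫_0^1 (4*x^8 - 12*x^7 + 17*x^6 - 4*x^5 - 16*x^4 + 20*x^3 - 4*x^2 - 8*x + 4) dx. Term by term:
    ∫_0^1 4*x^8 dx = 4/9;  ∫_0^1 -12*x^7 dx = -3/2;  ∫_0^1 17*x^6 dx = 17/7;
    ∫_0^1 -4*x^5 dx = -2/3;  ∫_0^1 -16*x^4 dx = -16/5;  ∫_0^1 20*x^3 dx = 5;
    ∫_0^1 -4*x^2 dx = -4/3;  ∫_0^1 -8*x dx = -4;  ∫_0^1 4 dx = 4.
  Sum: 4/9 − 3/2 + 17/7 − 2/3 − 16/5 + 5 − 4/3 − 4 + 4 = 739/630.
  ∫_0^1 u'(x)^2 dx = ∫_0^1 (64*x^6 - 144*x^5 + 145*x^4 - 40*x^3 - 20*x^2 + 16*x + 4) dx. Term by term:
    ∫_0^1 64*x^6 dx = 64/7;  ∫_0^1 -144*x^5 dx = -24;  ∫_0^1 145*x^4 dx = 29;
    ∫_0^1 -40*x^3 dx = -10;  ∫_0^1 -20*x^2 dx = -20/3;  ∫_0^1 16*x dx = 8;
    ∫_0^1 4 dx = 4.
  Sum: 64/7 − 24 + 29 − 10 − 20/3 + 8 + 4 = 199/21.
Adding: ||u||_{H^1}^2 = 739/630 + 199/21 = 6709/630.


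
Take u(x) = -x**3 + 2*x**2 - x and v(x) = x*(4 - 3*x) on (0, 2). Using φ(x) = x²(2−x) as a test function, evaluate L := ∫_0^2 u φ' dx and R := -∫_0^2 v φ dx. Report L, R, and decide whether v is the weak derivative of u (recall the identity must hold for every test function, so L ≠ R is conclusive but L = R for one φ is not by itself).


LHS = 4/3, RHS = 0. No, v is not the weak derivative of u.

u(x) = -x**3 + 2*x**2 - x, classical derivative u'(x) = -3*x**2 + 4*x - 1.
φ(x) = x²(2−x), so φ'(x) = x*(4 - 3*x).
Note φ(0) = φ(2) = 0, so the boundary term u·φ vanishes.
LHS = ∫_0^2 u(x) φ'(x) dx = ∫_0^2 (3*x^5 - 10*x^4 + 11*x^3 - 4*x^2) dx. Term by term:
  ∫_0^2 3*x^5 dx = 32;  ∫_0^2 -10*x^4 dx = -64;  ∫_0^2 11*x^3 dx = 44;
  ∫_0^2 -4*x^2 dx = -32/3.
Sum: 32 − 64 + 44 − 32/3 = 4/3.
So LHS = 4/3.
∫_0^2 v(x) φ(x) dx = ∫_0^2 (3*x^5 - 10*x^4 + 8*x^3) dx. Term by term:
  ∫_0^2 3*x^5 dx = 32;  ∫_0^2 -10*x^4 dx = -64;  ∫_0^2 8*x^3 dx = 32.
Sum: 32 − 64 + 32 = 0.
So RHS = -∫_0^2 v(x) φ(x) dx = 0.
LHS − RHS = 4/3 ≠ 0, so the identity fails.
(For a valid weak derivative the identity must hold for EVERY test function, in particular this one. The failure shows v is NOT the weak derivative of u.)
Correct weak derivative would be u'(x) = -3*x**2 + 4*x - 1.


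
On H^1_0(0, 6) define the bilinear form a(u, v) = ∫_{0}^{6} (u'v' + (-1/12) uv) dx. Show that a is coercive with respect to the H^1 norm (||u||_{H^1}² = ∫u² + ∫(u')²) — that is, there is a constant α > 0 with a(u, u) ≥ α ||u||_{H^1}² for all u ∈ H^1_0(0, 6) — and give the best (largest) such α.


α = (-3 + π^2)/(π^2 + 36)

Coercivity of a(·,·) on H^1_0(0, 6) means a(u, u) ≥ α ||u||_{H^1}² for every u ∈ H^1_0.
The interval has length L = 6, and Poincaré/coercivity depend only on L. Here a(u, u) = ∫(u')² + (-1/12)·∫u².
Here c = -1/12 < 0 with |c| < (π/L)² = π^2/36, so coercivity still holds. The condition a(u,u) ≥ α||u||_{H^1}² reads (1−α)∫(u')² ≥ (α−c)∫u². Any admissible α is ≤ 1 (rapidly oscillating u have ∫u²/∫(u')² → 0), and α = 1 would force 0 ≥ (1−c)∫u², impossible since c < 1; so 1−α > 0. By the sharp Poincaré inequality on H^1_0 of an interval of length L, ∫(u')² ≥ (π/L)²∫u² with equality for the first sine mode sin(π(x−x₀)/L) (x₀ the left endpoint), so the inequality holds for all u iff (1−α)(π/L)² ≥ α − c, i.e. α ≤ ((π/L)² + c)/((π/L)² + 1) = (1 + c(L/π)²)/(1 + (L/π)²). (Direct route, valid since c ≤ 0: Poincaré gives c∫u² ≥ c(L/π)²∫(u')², so a(u,u) ≥ (1 + c(L/π)²)∫(u')², while ||u||_{H^1}² ≤ (1 + (L/π)²)∫(u')²; dividing yields the same α.) With (π/L)² = π^2/36 and c = -1/12, the largest admissible constant is α = ((π/L)² + c)/((π/L)² + 1).
Simplifying, α = (-3 + π^2)/(π^2 + 36).


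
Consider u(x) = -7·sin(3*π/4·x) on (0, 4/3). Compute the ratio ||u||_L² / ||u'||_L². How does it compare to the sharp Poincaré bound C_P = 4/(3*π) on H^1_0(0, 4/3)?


||u||_L² / ||u'||_L² = 4/(3*π) = C_P.

u(x) = -7·sin(3*π/4·x), so u'(x) = -21*π*cos(3*π*x/4)/4.
Writing u(x) = A·sin(kπx/L) with A = -7 and k = 1, use ∫_0^L sin²(kπx/L) dx = L/2 and ∫_0^L cos²(kπx/L) dx = L/2.
u² = 49·sin²(3*π/4·x) and (u')² = 441*π^2/16·cos²(3*π/4·x), and each of sin², cos² integrates to L/2 = 2/3 over (0, 4/3).
∫_0^4/3 u² dx = 98/3, so ||u||_L² = 7*sqrt(6)/3.
∫_0^4/3 (u')² dx = 147*π^2/8, so ||u'||_L² = 7*sqrt(6)*π/4.
Ratio ||u||_L² / ||u'||_L² = 4/(3*π).
Sharp Poincaré constant on H^1_0(0, 4/3) is C_P = L/π = 4/(3*π), achieved by sin(3*π/4·x).
This is the k = 1 eigenfunction (up to amplitude), so the ratio equals the sharp Poincaré constant exactly.


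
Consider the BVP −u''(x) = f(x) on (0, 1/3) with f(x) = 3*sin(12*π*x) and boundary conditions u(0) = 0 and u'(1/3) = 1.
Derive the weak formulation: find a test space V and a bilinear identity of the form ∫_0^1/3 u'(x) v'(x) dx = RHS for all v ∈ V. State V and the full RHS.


V = {v ∈ H^1(0, 1/3) : v(0) = 0} (test functions vanish at x = 0 where u is specified); weak form: ∫_0^1/3 u'v' dx = ∫_0^1/3 (3*sin(12*π*x)) v dx + v(1/3) for all v ∈ V.

Multiply both sides by a test function v and integrate from 0 to 1/3:
  ∫_0^1/3 −u''(x) v(x) dx = ∫_0^1/3 f(x) v(x) dx.
Integrate the LHS by parts once:
  ∫_0^1/3 −u'' v dx = −[u'(x) v(x)]_0^1/3 + ∫_0^1/3 u'(x) v'(x) dx.
Thus ∫_0^1/3 u'(x) v'(x) dx = ∫_0^1/3 f(x) v(x) dx + [u'(x) v(x)]_0^1/3.
Choose V so that boundary terms are either known or forced to vanish.
Mixed BC: u(0) = 0 (Dirichlet) and u'(1/3) = 1 (Neumann). Define V = {v ∈ H^1(0, 1/3) : v(0) = 0}. Then [u' v]_0^1/3 = u'(1/3)·v(1/3) − u'(0)·0 = v(1/3).
Weak formulation: find u (satisfying any essential BC) such that ∫_0^1/3 u'(x) v'(x) dx = ∫_0^1/3 f v dx + v(1/3) for all v ∈ V (Dirichlet at 0 absorbed into V; Neumann datum at x = 1/3 contributes the boundary term).
Substituting f(x) = 3*sin(12*π*x), the right-hand side is ∫_0^1/3 (3*sin(12*π*x)) v dx + v(1/3).


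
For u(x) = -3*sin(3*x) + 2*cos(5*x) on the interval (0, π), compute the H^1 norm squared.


||u||_{H^1(0,π)}^2 = 97*π

u'(x) = -10*sin(5*x) - 9*cos(3*x).
Expand u² and (u')² and integrate term by term on (0, π), using: for integers n ≥ 1, ∫_0^π sin²(nx) dx = ∫_0^π cos²(nx) dx = π/2; for n ≠ n', ∫_0^π sin(nx)sin(n'x) dx = ∫_0^π cos(nx)cos(n'x) dx = 0; and by product-to-sum, ∫_0^π sin(nx)cos(n'x) dx = ½∫_0^π [sin((n+n')x) + sin((n−n')x)] dx, which is 0 when n+n' is even and 2n/(n²−n'²) when n+n' is odd (it need not vanish on (0, π)).
  u² squared terms: (-3)²·∫sin(3x)² dx = 9·π/2 = 9*π/2;  (2)²·∫cos(5x)² dx = 4·π/2 = 2*π.
  u² cross terms: 2·(-3)·(2)·∫sin(3x)·cos(5x) dx = -12·(0) = 0.
  So ∫_0^π u² dx = 9*π/2 + 2*π + 0 = 13*π/2.
  (u')² squared terms: (-10)²·∫sin(5x)² dx = 100·π/2 = 50*π;  (-9)²·∫cos(3x)² dx = 81·π/2 = 81*π/2.
  (u')² cross terms: 2·(-10)·(-9)·∫sin(5x)·cos(3x) dx = 180·(0) = 0.
  So ∫_0^π (u')² dx = 50*π + 81*π/2 + 0 = 181*π/2.
||u||_{H^1}^2 = (13*π/2) + (181*π/2) = 97*π.


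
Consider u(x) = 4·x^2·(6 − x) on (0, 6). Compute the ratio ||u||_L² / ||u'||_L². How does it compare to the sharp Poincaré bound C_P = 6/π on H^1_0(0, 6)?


||u||_L² / ||u'||_L² = 3*sqrt(14)/7 < C_P = 6/π.

u(x) = 4·x^2·(6 − x), so u'(x) = 12*x*(4 - x).
u(x) = 4·x^2·(6 − x) vanishes at x = 0 and x = 6, so u ∈ H^1_0(0, 6). Differentiate via the product rule and integrate the resulting polynomials term by term.
  ∫_0^6 u² dx = ∫_0^6 (16*x^6 - 192*x^5 + 576*x^4) dx. Term by term:
    ∫_0^6 16*x^6 dx = 4478976/7;  ∫_0^6 -192*x^5 dx = -1492992;  ∫_0^6 576*x^4 dx = 4478976/5.
  Sum: 4478976/7 − 1492992 + 4478976/5 = 1492992/35.
  ∫_0^6 (u')² dx = ∫_0^6 (144*x^4 - 1152*x^3 + 2304*x^2) dx. Term by term:
    ∫_0^6 144*x^4 dx = 1119744/5;  ∫_0^6 -1152*x^3 dx = -373248;  ∫_0^6 2304*x^2 dx = 165888.
  Sum: 1119744/5 − 373248 + 165888 = 82944/5.
∫_0^6 u² dx = 1492992/35, so ||u||_L² = 864*sqrt(70)/35.
∫_0^6 (u')² dx = 82944/5, so ||u'||_L² = 288*sqrt(5)/5.
Ratio ||u||_L² / ||u'||_L² = 3*sqrt(14)/7.
Sharp Poincaré constant on H^1_0(0, 6) is C_P = L/π = 6/π, achieved by sin(π/6·x).
A polynomial bump cannot attain the sharp Poincaré constant (only the first sine eigenfunction does), so the ratio is strictly less than C_P, consistent with ||u||_L² ≤ C_P ||u'||_L².


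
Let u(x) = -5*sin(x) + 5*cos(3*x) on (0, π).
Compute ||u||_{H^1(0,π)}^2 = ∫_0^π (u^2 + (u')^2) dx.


||u||_{H^1(0,π)}^2 = 150*π

u'(x) = -15*sin(3*x) - 5*cos(x).
Expand u² and (u')² and integrate term by term on (0, π), using: for integers n ≥ 1, ∫_0^π sin²(nx) dx = ∫_0^π cos²(nx) dx = π/2; for n ≠ n', ∫_0^π sin(nx)sin(n'x) dx = ∫_0^π cos(nx)cos(n'x) dx = 0; and by product-to-sum, ∫_0^π sin(nx)cos(n'x) dx = ½∫_0^π [sin((n+n')x) + sin((n−n')x)] dx, which is 0 when n+n' is even and 2n/(n²−n'²) when n+n' is odd (it need not vanish on (0, π)).
  u² squared terms: (-5)²·∫sin(x)² dx = 25·π/2 = 25*π/2;  (5)²·∫cos(3x)² dx = 25·π/2 = 25*π/2.
  u² cross terms: 2·(-5)·(5)·∫sin(x)·cos(3x) dx = -50·(0) = 0.
  So ∫_0^π u² dx = 25*π/2 + 25*π/2 + 0 = 25*π.
  (u')² squared terms: (-15)²·∫sin(3x)² dx = 225·π/2 = 225*π/2;  (-5)²·∫cos(x)² dx = 25·π/2 = 25*π/2.
  (u')² cross terms: 2·(-15)·(-5)·∫sin(3x)·cos(x) dx = 150·(0) = 0.
  So ∫_0^π (u')² dx = 225*π/2 + 25*π/2 + 0 = 125*π.
||u||_{H^1}^2 = (25*π) + (125*π) = 150*π.
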